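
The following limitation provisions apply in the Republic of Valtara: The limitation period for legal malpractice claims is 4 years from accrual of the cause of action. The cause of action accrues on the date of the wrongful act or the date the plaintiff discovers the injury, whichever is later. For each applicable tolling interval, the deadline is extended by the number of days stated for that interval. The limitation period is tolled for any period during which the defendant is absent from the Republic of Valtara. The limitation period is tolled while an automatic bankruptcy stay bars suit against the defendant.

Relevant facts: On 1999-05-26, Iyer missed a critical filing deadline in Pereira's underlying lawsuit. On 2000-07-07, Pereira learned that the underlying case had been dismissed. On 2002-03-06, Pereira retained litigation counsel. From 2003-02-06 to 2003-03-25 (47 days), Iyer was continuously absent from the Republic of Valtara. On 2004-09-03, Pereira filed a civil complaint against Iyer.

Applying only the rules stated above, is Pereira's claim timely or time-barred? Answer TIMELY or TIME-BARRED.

Taking the later of the act (1999-05-26) and discovery (2000-07-07), the claim accrued on 2000-07-07.
The untolled deadline — 4 years after 2000-07-07 — is 2004-07-07.
The period was tolled for 47 days by the defendant's absence from the jurisdiction (2003-02-06 to 2003-03-25), pushing the deadline to 2004-08-23.
None of the other events listed affects the running of the period under the stated rules.
Filing on 2004-09-03 missed the 2004-08-23 deadline — the action is time-barred.

TIME-BARRED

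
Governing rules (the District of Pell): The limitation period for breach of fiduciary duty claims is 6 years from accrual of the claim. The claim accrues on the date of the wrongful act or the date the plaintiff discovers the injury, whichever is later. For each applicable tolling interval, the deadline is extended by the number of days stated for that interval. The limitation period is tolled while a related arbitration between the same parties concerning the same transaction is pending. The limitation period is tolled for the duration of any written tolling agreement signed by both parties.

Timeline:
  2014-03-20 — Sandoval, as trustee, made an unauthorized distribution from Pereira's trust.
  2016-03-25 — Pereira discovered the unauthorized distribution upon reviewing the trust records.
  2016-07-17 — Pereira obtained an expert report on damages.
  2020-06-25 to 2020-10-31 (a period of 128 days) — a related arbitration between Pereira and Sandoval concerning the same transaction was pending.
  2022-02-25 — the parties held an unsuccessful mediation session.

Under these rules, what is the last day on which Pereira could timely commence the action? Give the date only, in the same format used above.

Taking the later of the act (2014-03-20) and discovery (2016-03-25), the claim accrued on 2016-03-25.
Adding the 6 years base period to 2016-03-25 gives a deadline of 2022-03-25, before any tolling.
Because the pending related arbitration ran from 2020-06-25 to 2020-10-31, the deadline is extended by 128 days to 2022-07-31.
None of the other events listed affects the running of the period under the stated rules.

2022-07-31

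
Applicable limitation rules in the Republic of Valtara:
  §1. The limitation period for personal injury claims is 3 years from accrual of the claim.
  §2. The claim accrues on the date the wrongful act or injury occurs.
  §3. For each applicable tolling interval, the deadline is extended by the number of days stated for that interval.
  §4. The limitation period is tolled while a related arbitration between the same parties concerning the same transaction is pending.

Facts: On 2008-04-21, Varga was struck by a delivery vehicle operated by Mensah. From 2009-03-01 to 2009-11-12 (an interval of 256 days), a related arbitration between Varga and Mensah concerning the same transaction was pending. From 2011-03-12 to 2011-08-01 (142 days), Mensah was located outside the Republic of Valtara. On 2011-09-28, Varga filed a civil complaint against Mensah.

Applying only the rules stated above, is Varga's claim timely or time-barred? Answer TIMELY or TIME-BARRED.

The claim accrued on 2008-04-21, when the wrongful act occurred.
The untolled deadline — 3 years after 2008-04-21 — is 2011-04-21.
The pending related arbitration from 2009-03-01 to 2009-11-12 tolled the period for 256 days, extending the deadline to 2012-01-02.
The defendant's absence from the jurisdiction from 2011-03-12 to 2011-08-01 does not toll the period, because no stated rule makes the defendant's absence a tolling event.
Varga filed on 2011-09-28, before the 2012-01-02 deadline, so the action is timely.

TIMELY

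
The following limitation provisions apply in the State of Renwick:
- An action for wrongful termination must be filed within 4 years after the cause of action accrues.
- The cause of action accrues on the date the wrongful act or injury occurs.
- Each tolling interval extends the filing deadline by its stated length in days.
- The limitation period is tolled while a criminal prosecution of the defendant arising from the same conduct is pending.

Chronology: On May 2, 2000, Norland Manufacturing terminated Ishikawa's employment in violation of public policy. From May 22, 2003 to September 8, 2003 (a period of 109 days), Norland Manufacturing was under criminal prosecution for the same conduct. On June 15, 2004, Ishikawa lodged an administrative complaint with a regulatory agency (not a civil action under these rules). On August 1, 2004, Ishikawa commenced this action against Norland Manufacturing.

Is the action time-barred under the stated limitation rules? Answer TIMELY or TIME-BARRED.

TIMELY

The claim accrued on May 2, 2000, when the wrongful act occurred.
The untolled deadline — 4 years after May 2, 2000 — is May 2, 2004.
The period was tolled for 109 days by the pending criminal prosecution (May 22, 2003 to September 8, 2003), pushing the deadline to August 19, 2004.
Nothing else in the chronology tolls or restarts the period.
The August 1, 2004 filing precedes the August 19, 2004 deadline; the claim is timely.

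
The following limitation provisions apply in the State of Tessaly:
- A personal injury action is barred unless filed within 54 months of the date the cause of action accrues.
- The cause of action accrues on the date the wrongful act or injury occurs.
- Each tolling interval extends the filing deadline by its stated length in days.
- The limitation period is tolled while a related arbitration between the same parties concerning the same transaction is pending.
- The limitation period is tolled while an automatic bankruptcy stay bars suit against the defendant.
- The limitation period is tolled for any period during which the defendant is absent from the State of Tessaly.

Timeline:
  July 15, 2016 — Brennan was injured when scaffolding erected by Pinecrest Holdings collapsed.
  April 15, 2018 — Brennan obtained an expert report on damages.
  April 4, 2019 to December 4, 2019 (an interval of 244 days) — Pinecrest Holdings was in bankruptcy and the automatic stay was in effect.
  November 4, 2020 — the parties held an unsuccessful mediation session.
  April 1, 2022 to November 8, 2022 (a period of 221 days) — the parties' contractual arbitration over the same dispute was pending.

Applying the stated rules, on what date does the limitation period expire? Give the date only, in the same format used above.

The claim accrued on July 15, 2016, when the wrongful act occurred.
54 months from July 15, 2016 is January 15, 2021.
Because the automatic bankruptcy stay ran from April 4, 2019 to December 4, 2019, the deadline is extended by 244 days to September 16, 2021.
By the time the pending related arbitration began on April 1, 2022, the limitation period had already expired on September 16, 2021; that interval cannot revive it.
None of the other events listed affects the running of the period under the stated rules.

September 16, 2021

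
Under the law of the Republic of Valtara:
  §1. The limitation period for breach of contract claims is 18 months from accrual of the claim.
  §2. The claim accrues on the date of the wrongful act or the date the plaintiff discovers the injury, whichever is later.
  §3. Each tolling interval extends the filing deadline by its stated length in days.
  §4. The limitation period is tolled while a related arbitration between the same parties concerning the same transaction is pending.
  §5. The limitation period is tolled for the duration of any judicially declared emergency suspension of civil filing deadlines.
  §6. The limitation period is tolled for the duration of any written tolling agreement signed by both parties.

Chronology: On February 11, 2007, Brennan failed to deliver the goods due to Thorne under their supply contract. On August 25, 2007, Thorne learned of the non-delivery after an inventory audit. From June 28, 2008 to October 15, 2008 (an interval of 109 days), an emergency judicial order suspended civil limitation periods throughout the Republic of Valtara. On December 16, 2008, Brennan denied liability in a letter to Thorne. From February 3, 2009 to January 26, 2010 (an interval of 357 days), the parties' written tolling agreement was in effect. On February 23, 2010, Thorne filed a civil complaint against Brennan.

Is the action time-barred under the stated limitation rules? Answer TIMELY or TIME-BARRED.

TIMELY

The claim accrued on August 25, 2007 — the later of the February 11, 2007 act and the August 25, 2007 discovery.
18 months from August 25, 2007 is February 25, 2009.
Because the emergency suspension of filing deadlines ran from June 28, 2008 to October 15, 2008, the deadline is extended by 109 days to June 14, 2009.
Because the written tolling agreement ran from February 3, 2009 to January 26, 2010, the deadline is extended by 357 days to June 6, 2010.
Nothing else in the chronology tolls or restarts the period.
The February 23, 2010 filing precedes the June 6, 2010 deadline; the claim is timely.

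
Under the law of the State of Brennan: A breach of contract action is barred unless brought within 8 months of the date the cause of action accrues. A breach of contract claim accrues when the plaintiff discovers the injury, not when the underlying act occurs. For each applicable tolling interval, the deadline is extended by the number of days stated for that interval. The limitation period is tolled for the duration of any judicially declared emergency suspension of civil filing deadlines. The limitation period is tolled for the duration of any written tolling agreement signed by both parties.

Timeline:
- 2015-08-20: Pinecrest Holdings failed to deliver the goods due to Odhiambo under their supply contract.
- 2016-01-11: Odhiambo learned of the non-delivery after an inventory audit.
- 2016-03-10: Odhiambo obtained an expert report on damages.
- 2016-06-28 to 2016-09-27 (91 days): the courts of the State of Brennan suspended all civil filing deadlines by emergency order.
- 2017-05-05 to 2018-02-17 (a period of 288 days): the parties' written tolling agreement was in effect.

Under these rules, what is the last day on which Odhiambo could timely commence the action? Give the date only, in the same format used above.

Accrual is tied to discovery, so the period began on 2016-01-11 rather than on 2015-08-20 when the act occurred.
Adding the 8 months base period to 2016-01-11 gives a deadline of 2016-09-11, before any tolling.
The emergency suspension of filing deadlines from 2016-06-28 to 2016-09-27 tolled the period for 91 days, extending the deadline to 2016-12-11.
By the time the written tolling agreement began on 2017-05-05, the limitation period had already expired on 2016-12-11; that interval cannot revive it.
The other events in the timeline have no effect on the limitation period under the stated rules.

2016-12-11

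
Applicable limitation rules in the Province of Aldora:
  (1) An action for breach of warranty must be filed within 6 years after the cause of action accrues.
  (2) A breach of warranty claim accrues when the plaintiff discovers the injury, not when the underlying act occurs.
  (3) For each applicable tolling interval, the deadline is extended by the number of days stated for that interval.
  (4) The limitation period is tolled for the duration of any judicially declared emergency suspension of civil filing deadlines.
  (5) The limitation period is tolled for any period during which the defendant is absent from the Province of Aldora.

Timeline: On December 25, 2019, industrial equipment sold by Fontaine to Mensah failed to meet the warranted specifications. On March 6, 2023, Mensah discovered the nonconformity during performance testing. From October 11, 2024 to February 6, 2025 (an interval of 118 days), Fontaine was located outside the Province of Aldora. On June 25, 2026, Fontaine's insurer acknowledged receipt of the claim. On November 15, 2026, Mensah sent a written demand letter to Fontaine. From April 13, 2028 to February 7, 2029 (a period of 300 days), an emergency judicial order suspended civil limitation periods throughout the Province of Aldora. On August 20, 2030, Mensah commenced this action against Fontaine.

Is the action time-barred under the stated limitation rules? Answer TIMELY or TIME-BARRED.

TIME-BARRED

Accrual is tied to discovery, so the period began on March 6, 2023 rather than on December 25, 2019 when the act occurred.
6 years from March 6, 2023 is March 6, 2029.
The period was tolled for 118 days by the defendant's absence from the jurisdiction (October 11, 2024 to February 6, 2025), pushing the deadline to July 2, 2029.
The emergency suspension of filing deadlines from April 13, 2028 to February 7, 2029 tolled the period for 300 days, extending the deadline to April 28, 2030.
None of the other events listed affects the running of the period under the stated rules.
The August 20, 2030 filing falls after the April 28, 2030 deadline; the claim is time-barred.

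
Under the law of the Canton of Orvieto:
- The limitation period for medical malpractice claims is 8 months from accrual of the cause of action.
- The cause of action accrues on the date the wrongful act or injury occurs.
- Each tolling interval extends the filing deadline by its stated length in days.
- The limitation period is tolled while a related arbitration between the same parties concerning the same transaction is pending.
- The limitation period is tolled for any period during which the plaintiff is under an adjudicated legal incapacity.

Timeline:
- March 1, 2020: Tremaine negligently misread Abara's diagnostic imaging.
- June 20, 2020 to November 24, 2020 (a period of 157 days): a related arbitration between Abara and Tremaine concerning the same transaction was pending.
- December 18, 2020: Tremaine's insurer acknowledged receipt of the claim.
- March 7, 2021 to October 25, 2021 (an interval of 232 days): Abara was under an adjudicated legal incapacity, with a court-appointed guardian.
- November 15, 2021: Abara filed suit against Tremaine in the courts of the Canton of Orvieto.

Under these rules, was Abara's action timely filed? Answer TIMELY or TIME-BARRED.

The cause of action accrued on March 1, 2020, the date of the act.
The untolled deadline — 8 months after March 1, 2020 — is November 1, 2020.
The period was tolled for 157 days by the pending related arbitration (June 20, 2020 to November 24, 2020), pushing the deadline to April 7, 2021.
Because the plaintiff's legal incapacity ran from March 7, 2021 to October 25, 2021, the deadline is extended by 232 days to November 25, 2021.
None of the other events listed affects the running of the period under the stated rules.
Filing on November 15, 2021 beat the November 25, 2021 deadline — the action is timely.

TIMELY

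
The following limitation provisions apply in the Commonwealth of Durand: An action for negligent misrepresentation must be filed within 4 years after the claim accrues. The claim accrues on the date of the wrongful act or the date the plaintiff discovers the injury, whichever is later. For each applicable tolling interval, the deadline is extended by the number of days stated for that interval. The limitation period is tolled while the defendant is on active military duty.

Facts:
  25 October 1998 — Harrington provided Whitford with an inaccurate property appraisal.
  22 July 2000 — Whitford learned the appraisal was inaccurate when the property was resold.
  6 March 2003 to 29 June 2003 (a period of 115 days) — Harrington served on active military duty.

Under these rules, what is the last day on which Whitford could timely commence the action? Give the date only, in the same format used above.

14 November 2004

Taking the later of the act (25 October 1998) and discovery (22 July 2000), the claim accrued on 22 July 2000.
Adding the 4 years base period to 22 July 2000 gives a deadline of 22 July 2004, before any tolling.
The period was tolled for 115 days by the defendant's active military service (6 March 2003 to 29 June 2003), pushing the deadline to 14 November 2004.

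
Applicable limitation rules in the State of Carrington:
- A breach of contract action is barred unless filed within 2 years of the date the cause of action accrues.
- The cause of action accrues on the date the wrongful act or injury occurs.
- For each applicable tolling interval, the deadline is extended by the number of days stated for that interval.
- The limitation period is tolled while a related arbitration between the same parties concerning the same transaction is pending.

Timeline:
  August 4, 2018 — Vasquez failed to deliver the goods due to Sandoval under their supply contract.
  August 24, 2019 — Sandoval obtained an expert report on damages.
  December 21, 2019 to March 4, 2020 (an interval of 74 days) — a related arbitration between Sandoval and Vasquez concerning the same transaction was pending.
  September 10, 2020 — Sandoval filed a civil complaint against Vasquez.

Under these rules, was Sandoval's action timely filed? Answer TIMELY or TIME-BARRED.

TIMELY

The cause of action accrued on August 4, 2018, the date of the act.
Adding the 2 years base period to August 4, 2018 gives a deadline of August 4, 2020, before any tolling.
Because the pending related arbitration ran from December 21, 2019 to March 4, 2020, the deadline is extended by 74 days to October 17, 2020.
The other events in the timeline have no effect on the limitation period under the stated rules.
The September 10, 2020 filing precedes the October 17, 2020 deadline; the claim is timely.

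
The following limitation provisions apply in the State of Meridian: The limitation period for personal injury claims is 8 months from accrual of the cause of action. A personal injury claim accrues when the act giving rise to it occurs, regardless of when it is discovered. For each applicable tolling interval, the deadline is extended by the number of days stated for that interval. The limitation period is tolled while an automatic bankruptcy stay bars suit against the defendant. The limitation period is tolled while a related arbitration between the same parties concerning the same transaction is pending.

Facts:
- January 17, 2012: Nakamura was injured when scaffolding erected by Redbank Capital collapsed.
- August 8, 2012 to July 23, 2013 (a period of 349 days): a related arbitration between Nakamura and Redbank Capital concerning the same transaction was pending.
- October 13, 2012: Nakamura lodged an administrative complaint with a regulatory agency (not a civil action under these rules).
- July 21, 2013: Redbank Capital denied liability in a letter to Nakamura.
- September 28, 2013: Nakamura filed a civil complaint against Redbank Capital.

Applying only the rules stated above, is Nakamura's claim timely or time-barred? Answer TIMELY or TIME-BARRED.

TIME-BARRED

The cause of action accrued on January 17, 2012, the date of the act.
8 months from January 17, 2012 is September 17, 2012.
The pending related arbitration from August 8, 2012 to July 23, 2013 tolled the period for 349 days, extending the deadline to September 1, 2013.
The other events in the timeline have no effect on the limitation period under the stated rules.
The September 28, 2013 filing falls after the September 1, 2013 deadline; the claim is time-barred.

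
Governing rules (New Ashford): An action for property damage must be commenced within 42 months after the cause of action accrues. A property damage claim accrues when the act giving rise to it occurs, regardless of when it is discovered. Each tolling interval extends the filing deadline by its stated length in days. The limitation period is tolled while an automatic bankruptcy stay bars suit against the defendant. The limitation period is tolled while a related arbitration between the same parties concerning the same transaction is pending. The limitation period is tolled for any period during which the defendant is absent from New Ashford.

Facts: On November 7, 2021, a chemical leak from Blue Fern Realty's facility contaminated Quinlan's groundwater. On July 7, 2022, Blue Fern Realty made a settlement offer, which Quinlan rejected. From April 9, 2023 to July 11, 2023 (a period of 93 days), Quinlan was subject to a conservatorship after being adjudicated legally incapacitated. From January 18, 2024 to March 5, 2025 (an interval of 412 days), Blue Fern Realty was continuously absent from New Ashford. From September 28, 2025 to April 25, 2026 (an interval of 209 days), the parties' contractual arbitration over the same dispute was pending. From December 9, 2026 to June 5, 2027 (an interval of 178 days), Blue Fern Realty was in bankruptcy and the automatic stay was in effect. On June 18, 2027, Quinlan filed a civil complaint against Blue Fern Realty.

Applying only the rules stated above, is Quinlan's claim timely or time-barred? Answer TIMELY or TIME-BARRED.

TIMELY

The claim accrued on November 7, 2021, when the wrongful act occurred.
42 months from November 7, 2021 is May 7, 2025.
The period was tolled for 412 days by the defendant's absence from the jurisdiction (January 18, 2024 to March 5, 2025), pushing the deadline to June 23, 2026.
Because the pending related arbitration ran from September 28, 2025 to April 25, 2026, the deadline is extended by 209 days to January 18, 2027.
The automatic bankruptcy stay from December 9, 2026 to June 5, 2027 tolled the period for 178 days, extending the deadline to July 15, 2027.
No stated provision tolls the period for the plaintiff's incapacity, so the interval from April 9, 2023 to July 11, 2023 has no effect on the deadline.
The other events in the timeline have no effect on the limitation period under the stated rules.
The June 18, 2027 filing precedes the July 15, 2027 deadline; the claim is timely.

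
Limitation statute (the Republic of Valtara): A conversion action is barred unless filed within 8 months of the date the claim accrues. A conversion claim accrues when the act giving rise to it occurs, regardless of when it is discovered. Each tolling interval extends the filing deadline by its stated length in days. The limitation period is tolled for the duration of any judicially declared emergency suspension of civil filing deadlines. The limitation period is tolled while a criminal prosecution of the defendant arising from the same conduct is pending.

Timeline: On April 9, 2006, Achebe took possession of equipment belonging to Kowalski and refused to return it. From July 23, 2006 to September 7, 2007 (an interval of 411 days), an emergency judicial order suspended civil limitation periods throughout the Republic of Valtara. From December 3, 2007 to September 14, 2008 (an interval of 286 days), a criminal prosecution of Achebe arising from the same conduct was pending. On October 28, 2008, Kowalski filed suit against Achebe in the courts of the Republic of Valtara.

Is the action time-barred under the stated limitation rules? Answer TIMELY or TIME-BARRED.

The claim accrued on April 9, 2006, when the wrongful act occurred.
8 months from April 9, 2006 is December 9, 2006.
The emergency suspension of filing deadlines from July 23, 2006 to September 7, 2007 tolled the period for 411 days, extending the deadline to January 24, 2008.
The period was tolled for 286 days by the pending criminal prosecution (December 3, 2007 to September 14, 2008), pushing the deadline to November 5, 2008.
Kowalski filed on October 28, 2008, before the November 5, 2008 deadline, so the action is timely.

TIMELY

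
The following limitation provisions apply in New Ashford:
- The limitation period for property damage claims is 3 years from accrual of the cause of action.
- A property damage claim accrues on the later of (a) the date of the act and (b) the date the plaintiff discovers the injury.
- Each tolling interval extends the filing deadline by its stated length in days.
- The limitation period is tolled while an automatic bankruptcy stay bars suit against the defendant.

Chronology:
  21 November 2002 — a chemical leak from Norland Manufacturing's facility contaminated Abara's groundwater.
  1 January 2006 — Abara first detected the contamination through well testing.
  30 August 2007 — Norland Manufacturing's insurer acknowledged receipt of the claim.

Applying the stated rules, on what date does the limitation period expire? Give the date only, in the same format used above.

1 January 2009

Taking the later of the act (21 November 2002) and discovery (1 January 2006), the claim accrued on 1 January 2006.
3 years from 1 January 2006 is 1 January 2009.
None of the other events listed affects the running of the period under the stated rules.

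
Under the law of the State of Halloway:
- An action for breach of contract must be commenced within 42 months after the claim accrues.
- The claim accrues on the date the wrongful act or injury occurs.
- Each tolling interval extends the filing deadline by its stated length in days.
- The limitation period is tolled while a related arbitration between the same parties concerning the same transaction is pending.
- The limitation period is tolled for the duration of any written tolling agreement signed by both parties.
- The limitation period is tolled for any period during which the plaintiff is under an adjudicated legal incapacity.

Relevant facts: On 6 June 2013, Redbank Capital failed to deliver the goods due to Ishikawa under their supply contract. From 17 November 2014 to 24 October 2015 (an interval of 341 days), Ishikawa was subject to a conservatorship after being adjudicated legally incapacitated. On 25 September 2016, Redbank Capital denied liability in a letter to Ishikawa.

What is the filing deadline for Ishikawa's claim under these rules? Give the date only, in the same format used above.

12 November 2017

The limitation period began to run on 6 June 2013.
42 months from 6 June 2013 is 6 December 2016.
The period was tolled for 341 days by the plaintiff's legal incapacity (17 November 2014 to 24 October 2015), pushing the deadline to 12 November 2017.
Nothing else in the chronology tolls or restarts the period.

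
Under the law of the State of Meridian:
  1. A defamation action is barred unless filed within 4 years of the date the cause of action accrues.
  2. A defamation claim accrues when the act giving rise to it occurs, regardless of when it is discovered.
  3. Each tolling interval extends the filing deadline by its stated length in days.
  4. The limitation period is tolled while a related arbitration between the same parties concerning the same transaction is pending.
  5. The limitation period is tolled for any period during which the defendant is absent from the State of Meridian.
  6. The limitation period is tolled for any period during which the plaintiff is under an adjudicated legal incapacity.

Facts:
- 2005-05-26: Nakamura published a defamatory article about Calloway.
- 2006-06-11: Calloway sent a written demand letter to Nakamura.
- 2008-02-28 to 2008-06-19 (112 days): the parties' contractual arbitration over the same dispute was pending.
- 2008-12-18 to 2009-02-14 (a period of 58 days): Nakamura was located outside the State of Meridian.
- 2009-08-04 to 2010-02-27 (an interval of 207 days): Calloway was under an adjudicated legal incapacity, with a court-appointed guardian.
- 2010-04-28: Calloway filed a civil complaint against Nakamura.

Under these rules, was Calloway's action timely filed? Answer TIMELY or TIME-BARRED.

The claim accrued on 2005-05-26, when the wrongful act occurred.
The untolled deadline — 4 years after 2005-05-26 — is 2009-05-26.
The period was tolled for 112 days by the pending related arbitration (2008-02-28 to 2008-06-19), pushing the deadline to 2009-09-15.
The defendant's absence from the jurisdiction from 2008-12-18 to 2009-02-14 tolled the period for 58 days, extending the deadline to 2009-11-12.
Because the plaintiff's legal incapacity ran from 2009-08-04 to 2010-02-27, the deadline is extended by 207 days to 2010-06-07.
Nothing else in the chronology tolls or restarts the period.
Filing on 2010-04-28 beat the 2010-06-07 deadline — the action is timely.

TIMELY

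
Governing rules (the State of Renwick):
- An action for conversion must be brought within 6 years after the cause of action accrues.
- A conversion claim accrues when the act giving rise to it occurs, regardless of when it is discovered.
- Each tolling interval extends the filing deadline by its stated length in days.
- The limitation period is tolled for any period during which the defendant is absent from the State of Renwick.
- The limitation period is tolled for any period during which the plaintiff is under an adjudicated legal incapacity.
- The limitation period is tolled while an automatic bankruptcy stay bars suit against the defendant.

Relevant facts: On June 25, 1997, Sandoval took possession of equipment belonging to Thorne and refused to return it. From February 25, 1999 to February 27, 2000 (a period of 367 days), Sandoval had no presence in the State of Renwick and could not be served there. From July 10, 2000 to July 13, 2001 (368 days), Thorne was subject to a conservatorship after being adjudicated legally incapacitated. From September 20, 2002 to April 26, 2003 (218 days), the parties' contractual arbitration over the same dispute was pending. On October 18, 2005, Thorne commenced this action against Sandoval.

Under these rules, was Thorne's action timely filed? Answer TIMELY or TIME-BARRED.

TIME-BARRED

The claim accrued on June 25, 1997, when the wrongful act occurred.
Adding the 6 years base period to June 25, 1997 gives a deadline of June 25, 2003, before any tolling.
The defendant's absence from the jurisdiction from February 25, 1999 to February 27, 2000 tolled the period for 367 days, extending the deadline to June 26, 2004.
The plaintiff's legal incapacity from July 10, 2000 to July 13, 2001 tolled the period for 368 days, extending the deadline to June 29, 2005.
No stated provision tolls the period for a pending arbitration, so the interval from September 20, 2002 to April 26, 2003 has no effect on the deadline.
The October 18, 2005 filing falls after the June 29, 2005 deadline; the claim is time-barred.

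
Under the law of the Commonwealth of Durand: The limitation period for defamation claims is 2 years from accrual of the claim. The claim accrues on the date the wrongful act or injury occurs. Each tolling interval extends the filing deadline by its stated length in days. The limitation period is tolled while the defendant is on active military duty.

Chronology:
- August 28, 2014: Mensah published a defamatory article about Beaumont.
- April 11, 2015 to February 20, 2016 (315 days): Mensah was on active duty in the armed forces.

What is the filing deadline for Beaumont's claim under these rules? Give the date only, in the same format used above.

July 9, 2017

The limitation period began to run on August 28, 2014.
The untolled deadline — 2 years after August 28, 2014 — is August 28, 2016.
The defendant's active military service from April 11, 2015 to February 20, 2016 tolled the period for 315 days, extending the deadline to July 9, 2017.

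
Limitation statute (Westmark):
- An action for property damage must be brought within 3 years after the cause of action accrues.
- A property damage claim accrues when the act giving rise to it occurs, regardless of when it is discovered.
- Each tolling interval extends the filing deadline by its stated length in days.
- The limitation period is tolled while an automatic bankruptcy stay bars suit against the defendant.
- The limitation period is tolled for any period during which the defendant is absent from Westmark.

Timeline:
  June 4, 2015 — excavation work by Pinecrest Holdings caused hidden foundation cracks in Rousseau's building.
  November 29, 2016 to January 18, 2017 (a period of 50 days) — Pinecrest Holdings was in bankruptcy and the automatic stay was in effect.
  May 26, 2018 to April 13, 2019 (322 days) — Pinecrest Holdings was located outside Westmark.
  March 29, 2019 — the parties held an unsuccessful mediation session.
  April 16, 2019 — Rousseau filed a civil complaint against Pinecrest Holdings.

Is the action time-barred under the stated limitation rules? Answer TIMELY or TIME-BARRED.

The limitation period began to run on June 4, 2015.
3 years from June 4, 2015 is June 4, 2018.
The automatic bankruptcy stay from November 29, 2016 to January 18, 2017 tolled the period for 50 days, extending the deadline to July 24, 2018.
The defendant's absence from the jurisdiction from May 26, 2018 to April 13, 2019 tolled the period for 322 days, extending the deadline to June 11, 2019.
The other events in the timeline have no effect on the limitation period under the stated rules.
The April 16, 2019 filing precedes the June 11, 2019 deadline; the claim is timely.

TIMELY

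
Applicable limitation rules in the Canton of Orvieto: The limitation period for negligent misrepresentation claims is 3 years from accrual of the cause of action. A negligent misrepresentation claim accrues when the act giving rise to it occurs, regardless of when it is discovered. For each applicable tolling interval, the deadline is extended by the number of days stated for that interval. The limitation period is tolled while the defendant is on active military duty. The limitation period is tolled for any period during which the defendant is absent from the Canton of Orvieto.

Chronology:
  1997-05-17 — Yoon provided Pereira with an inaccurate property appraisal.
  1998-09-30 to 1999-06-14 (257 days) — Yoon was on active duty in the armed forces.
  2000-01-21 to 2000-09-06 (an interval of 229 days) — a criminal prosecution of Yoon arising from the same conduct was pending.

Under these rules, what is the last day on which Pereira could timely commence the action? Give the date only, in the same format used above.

The limitation period began to run on 1997-05-17.
3 years from 1997-05-17 is 2000-05-17.
The period was tolled for 257 days by the defendant's active military service (1998-09-30 to 1999-06-14), pushing the deadline to 2001-01-29.
The pending criminal prosecution from 2000-01-21 to 2000-09-06 does not toll the period, because no stated rule makes a criminal prosecution a tolling event.

2001-01-29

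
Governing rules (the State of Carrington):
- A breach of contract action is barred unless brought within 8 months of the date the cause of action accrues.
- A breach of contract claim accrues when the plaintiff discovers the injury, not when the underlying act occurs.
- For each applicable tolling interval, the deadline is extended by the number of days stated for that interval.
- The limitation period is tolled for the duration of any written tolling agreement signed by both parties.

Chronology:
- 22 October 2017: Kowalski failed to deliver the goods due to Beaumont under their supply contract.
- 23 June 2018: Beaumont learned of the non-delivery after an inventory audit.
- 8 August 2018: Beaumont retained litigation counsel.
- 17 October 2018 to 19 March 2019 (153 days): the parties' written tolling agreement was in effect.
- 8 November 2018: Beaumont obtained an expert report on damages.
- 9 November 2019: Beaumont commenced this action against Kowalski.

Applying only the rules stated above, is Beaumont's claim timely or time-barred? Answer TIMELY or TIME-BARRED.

TIME-BARRED

Accrual is tied to discovery, so the period began on 23 June 2018 rather than on 22 October 2017 when the act occurred.
Adding the 8 months base period to 23 June 2018 gives a deadline of 23 February 2019, before any tolling.
The written tolling agreement from 17 October 2018 to 19 March 2019 tolled the period for 153 days, extending the deadline to 26 July 2019.
The other events in the timeline have no effect on the limitation period under the stated rules.
Filing on 9 November 2019 missed the 26 July 2019 deadline — the action is time-barred.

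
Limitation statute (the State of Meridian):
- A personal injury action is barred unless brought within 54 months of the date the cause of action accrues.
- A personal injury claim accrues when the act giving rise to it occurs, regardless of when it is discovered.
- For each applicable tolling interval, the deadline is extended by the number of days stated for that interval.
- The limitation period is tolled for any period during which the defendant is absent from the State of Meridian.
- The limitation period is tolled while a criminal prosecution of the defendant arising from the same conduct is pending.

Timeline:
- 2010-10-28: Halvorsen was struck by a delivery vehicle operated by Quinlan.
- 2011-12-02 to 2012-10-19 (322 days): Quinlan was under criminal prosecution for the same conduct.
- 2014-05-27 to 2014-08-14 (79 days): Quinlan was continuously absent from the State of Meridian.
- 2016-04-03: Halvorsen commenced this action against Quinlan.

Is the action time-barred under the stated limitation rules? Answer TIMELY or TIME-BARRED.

TIMELY

The limitation period began to run on 2010-10-28.
Adding the 54 months base period to 2010-10-28 gives a deadline of 2015-04-28, before any tolling.
The period was tolled for 322 days by the pending criminal prosecution (2011-12-02 to 2012-10-19), pushing the deadline to 2016-03-15.
Because the defendant's absence from the jurisdiction ran from 2014-05-27 to 2014-08-14, the deadline is extended by 79 days to 2016-06-02.
The 2016-04-03 filing precedes the 2016-06-02 deadline; the claim is timely.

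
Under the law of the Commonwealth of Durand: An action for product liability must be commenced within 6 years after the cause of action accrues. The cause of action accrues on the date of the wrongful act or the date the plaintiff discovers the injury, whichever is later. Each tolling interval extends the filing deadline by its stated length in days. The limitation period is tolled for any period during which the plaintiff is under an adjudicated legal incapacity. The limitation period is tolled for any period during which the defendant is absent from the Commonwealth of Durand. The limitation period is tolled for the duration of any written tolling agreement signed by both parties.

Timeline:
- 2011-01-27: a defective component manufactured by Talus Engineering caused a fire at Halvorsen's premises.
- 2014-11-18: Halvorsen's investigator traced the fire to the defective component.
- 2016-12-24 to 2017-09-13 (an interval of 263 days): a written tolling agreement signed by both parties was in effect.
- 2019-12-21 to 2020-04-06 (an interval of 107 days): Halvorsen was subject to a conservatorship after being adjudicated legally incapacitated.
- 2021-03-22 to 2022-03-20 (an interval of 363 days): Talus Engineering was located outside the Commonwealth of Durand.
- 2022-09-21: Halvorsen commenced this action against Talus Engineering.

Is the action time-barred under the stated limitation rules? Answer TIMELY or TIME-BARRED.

Because discovery on 2014-11-18 post-dates the 2011-01-27 act, accrual under the later-of rule falls on 2014-11-18.
Adding the 6 years base period to 2014-11-18 gives a deadline of 2020-11-18, before any tolling.
The period was tolled for 263 days by the written tolling agreement (2016-12-24 to 2017-09-13), pushing the deadline to 2021-08-08.
The period was tolled for 107 days by the plaintiff's legal incapacity (2019-12-21 to 2020-04-06), pushing the deadline to 2021-11-23.
Because the defendant's absence from the jurisdiction ran from 2021-03-22 to 2022-03-20, the deadline is extended by 363 days to 2022-11-21.
Halvorsen filed on 2022-09-21, before the 2022-11-21 deadline, so the action is timely.

TIMELY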